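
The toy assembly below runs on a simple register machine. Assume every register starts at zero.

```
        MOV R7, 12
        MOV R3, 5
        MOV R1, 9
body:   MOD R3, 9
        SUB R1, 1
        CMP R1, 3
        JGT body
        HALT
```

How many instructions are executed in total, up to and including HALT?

MOV R7, 12 → R7=12
MOV R3, 5 → R3=5
MOV R1, 9 → R1=9
MOD R3, 9 → R3=5%9=5
SUB R1, 1 → R1=9-1=8
CMP R1, 3  (cmp 8,3)
JGT body: taken
MOD R3, 9 → R3=5%9=5
SUB R1, 1 → R1=8-1=7
CMP R1, 3  (cmp 7,3)
JGT body: taken
MOD R3, 9 → R3=5%9=5
SUB R1, 1 → R1=7-1=6
CMP R1, 3  (cmp 6,3)
JGT body: taken
MOD R3, 9 → R3=5%9=5
SUB R1, 1 → R1=6-1=5
CMP R1, 3  (cmp 5,3)
JGT body: taken
MOD R3, 9 → R3=5%9=5
SUB R1, 1 → R1=5-1=4
CMP R1, 3  (cmp 4,3)
JGT body: taken
MOD R3, 9 → R3=5%9=5
SUB R1, 1 → R1=4-1=3
CMP R1, 3  (cmp 3,3)
JGT body: not taken
halt.
Total executed instructions: 28.

28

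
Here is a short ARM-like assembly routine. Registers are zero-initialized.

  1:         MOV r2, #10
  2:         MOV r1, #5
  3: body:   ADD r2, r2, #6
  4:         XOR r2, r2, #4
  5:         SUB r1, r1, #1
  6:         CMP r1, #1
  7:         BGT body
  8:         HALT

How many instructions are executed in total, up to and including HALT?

MOV r2, #10 → r2=10
MOV r1, #5 → r1=5
ADD r2, r2, #6 → r2=10+6=16
XOR r2, r2, #4 → r2=16^4=20
SUB r1, r1, #1 → r1=5-1=4
CMP r1, #1  (cmp 4,1)
BGT body: taken
ADD r2, r2, #6 → r2=20+6=26
XOR r2, r2, #4 → r2=26^4=30
SUB r1, r1, #1 → r1=4-1=3
CMP r1, #1  (cmp 3,1)
BGT body: taken
ADD r2, r2, #6 → r2=30+6=36
XOR r2, r2, #4 → r2=36^4=32
SUB r1, r1, #1 → r1=3-1=2
CMP r1, #1  (cmp 2,1)
BGT body: taken
ADD r2, r2, #6 → r2=32+6=38
XOR r2, r2, #4 → r2=38^4=34
SUB r1, r1, #1 → r1=2-1=1
CMP r1, #1  (cmp 1,1)
BGT body: not taken
halt.
Total executed instructions: 23.

23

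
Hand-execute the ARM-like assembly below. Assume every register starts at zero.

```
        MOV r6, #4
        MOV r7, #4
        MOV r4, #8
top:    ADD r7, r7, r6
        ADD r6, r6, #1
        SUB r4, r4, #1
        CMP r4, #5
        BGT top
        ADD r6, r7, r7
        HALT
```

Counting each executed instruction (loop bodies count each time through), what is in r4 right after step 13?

MOV r6, #4 → r6=4
MOV r7, #4 → r7=4
MOV r4, #8 → r4=8
ADD r7, r7, r6 → r7=4+4=8
ADD r6, r6, #1 → r6=4+1=5
SUB r4, r4, #1 → r4=8-1=7
CMP r4, #5  (cmp 7,5)
BGT top: taken
ADD r7, r7, r6 → r7=8+5=13
ADD r6, r6, #1 → r6=5+1=6
SUB r4, r4, #1 → r4=7-1=6
CMP r4, #5  (cmp 6,5)
BGT top: taken
After step 13: r4 = 6.

6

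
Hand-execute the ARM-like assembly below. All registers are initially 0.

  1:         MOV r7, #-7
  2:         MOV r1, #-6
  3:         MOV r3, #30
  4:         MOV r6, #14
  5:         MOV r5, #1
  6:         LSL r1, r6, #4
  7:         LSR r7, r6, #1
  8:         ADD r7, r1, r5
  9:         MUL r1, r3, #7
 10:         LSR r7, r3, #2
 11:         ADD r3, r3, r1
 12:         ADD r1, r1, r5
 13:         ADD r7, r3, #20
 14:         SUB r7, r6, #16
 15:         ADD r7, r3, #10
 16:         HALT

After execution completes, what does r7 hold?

MOV r7, #-7 → r7=-7
MOV r1, #-6 → r1=-6
MOV r3, #30 → r3=30
MOV r6, #14 → r6=14
MOV r5, #1 → r5=1
LSL r1, r6, #4 → r1=14<<4=224
LSR r7, r6, #1 → r7=14>>1=7
ADD r7, r1, r5 → r7=224+1=225
MUL r1, r3, #7 → r1=30*7=210
LSR r7, r3, #2 → r7=30>>2=7
ADD r3, r3, r1 → r3=30+210=240
ADD r1, r1, r5 → r1=210+1=211
ADD r7, r3, #20 → r7=240+20=260
SUB r7, r6, #16 → r7=14-16=-2
ADD r7, r3, #10 → r7=240+10=250
halt.

250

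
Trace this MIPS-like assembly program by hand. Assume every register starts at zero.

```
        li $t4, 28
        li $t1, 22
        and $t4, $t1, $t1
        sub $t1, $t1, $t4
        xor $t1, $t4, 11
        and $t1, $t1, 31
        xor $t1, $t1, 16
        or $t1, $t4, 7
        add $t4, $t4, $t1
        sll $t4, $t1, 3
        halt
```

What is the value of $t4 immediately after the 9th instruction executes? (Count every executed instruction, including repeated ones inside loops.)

45

after li $t4, 28: $t4=28
after li $t1, 22: $t1=22
after and $t4, $t1, $t1: $t4=22&22=22
after sub $t1, $t1, $t4: $t1=22-22=0
after xor $t1, $t4, 11: $t1=22^11=29
after and $t1, $t1, 31: $t1=29&31=29
after xor $t1, $t1, 16: $t1=29^16=13
after or $t1, $t4, 7: $t1=22|7=23
after add $t4, $t4, $t1: $t4=22+23=45
After step 9: $t4 = 45.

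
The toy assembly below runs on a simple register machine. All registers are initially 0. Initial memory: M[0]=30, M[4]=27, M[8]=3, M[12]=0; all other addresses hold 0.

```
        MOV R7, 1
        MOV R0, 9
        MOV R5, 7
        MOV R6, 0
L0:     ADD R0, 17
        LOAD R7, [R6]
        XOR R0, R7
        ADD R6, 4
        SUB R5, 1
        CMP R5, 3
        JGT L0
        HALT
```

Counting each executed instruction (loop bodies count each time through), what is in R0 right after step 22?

MOV R7, 1 → R7=1
MOV R0, 9 → R0=9
MOV R5, 7 → R5=7
MOV R6, 0 → R6=0
ADD R0, 17 → R0=9+17=26
LOAD R7, [R6] → R7=M[0]=30
XOR R0, R7 → R0=26^30=4
ADD R6, 4 → R6=0+4=4
SUB R5, 1 → R5=7-1=6
CMP R5, 3  (cmp 6,3)
JGT L0: taken
ADD R0, 17 → R0=4+17=21
LOAD R7, [R6] → R7=M[4]=27
XOR R0, R7 → R0=21^27=14
ADD R6, 4 → R6=4+4=8
SUB R5, 1 → R5=6-1=5
CMP R5, 3  (cmp 5,3)
JGT L0: taken
ADD R0, 17 → R0=14+17=31
LOAD R7, [R6] → R7=M[8]=3
XOR R0, R7 → R0=31^3=28
ADD R6, 4 → R6=8+4=12
After step 22: R0 = 28.

28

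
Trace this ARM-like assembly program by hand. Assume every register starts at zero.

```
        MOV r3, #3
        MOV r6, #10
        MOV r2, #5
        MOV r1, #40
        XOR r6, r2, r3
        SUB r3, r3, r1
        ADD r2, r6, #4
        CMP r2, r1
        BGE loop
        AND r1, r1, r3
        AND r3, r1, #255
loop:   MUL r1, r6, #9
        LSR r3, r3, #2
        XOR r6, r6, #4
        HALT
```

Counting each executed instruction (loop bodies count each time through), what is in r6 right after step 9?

r3=3
r6=10
r2=5
r1=40
r6=5^3=6
r3=3-40=-37
r2=6+4=10
CMP r2, r1  (cmp 10,40)
BGE loop: not taken
After step 9: r6 = 6.

6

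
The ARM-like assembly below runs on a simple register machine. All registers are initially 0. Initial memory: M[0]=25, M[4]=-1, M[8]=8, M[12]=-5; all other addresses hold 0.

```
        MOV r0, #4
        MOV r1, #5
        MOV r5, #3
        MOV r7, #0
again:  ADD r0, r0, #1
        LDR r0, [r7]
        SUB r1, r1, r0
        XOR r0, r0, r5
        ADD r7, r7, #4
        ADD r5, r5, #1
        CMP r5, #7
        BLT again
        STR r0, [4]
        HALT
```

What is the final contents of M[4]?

after MOV r0, #4: r0=4
after MOV r1, #5: r1=5
after MOV r5, #3: r5=3
after MOV r7, #0: r7=0
after ADD r0, r0, #1: r0=4+1=5
after LDR r0, [r7]: r0=M[0]=25
after SUB r1, r1, r0: r1=5-25=-20
after XOR r0, r0, r5: r0=25^3=26
after ADD r7, r7, #4: r7=0+4=4
after ADD r5, r5, #1: r5=3+1=4
CMP r5, #7  (cmp 4,7)
BLT again: taken
after ADD r0, r0, #1: r0=26+1=27
after LDR r0, [r7]: r0=M[4]=-1
after SUB r1, r1, r0: r1=(-20)-(-1)=-19
after XOR r0, r0, r5: r0=(-1)^4=-5
after ADD r7, r7, #4: r7=4+4=8
after ADD r5, r5, #1: r5=4+1=5
CMP r5, #7  (cmp 5,7)
BLT again: taken
after ADD r0, r0, #1: r0=(-5)+1=-4
after LDR r0, [r7]: r0=M[8]=8
after SUB r1, r1, r0: r1=(-19)-8=-27
after XOR r0, r0, r5: r0=8^5=13
after ADD r7, r7, #4: r7=8+4=12
after ADD r5, r5, #1: r5=5+1=6
CMP r5, #7  (cmp 6,7)
BLT again: taken
after ADD r0, r0, #1: r0=13+1=14
after LDR r0, [r7]: r0=M[12]=-5
after SUB r1, r1, r0: r1=(-27)-(-5)=-22
after XOR r0, r0, r5: r0=(-5)^6=-3
after ADD r7, r7, #4: r7=12+4=16
after ADD r5, r5, #1: r5=6+1=7
CMP r5, #7  (cmp 7,7)
BLT again: not taken
STR r0, [4] → M[4]=-3
halt.

-3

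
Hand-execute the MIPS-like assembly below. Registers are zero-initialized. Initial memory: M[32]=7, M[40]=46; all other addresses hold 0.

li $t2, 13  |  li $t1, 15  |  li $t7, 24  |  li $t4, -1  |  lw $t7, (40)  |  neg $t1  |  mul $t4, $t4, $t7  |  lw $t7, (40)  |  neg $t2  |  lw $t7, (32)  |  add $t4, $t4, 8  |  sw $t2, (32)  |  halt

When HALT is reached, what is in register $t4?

-38

$t2=13
$t1=15
$t7=24
$t4=-1
$t7=M[40]=46
$t1=-(15)=-15
$t4=(-1)*46=-46
$t7=M[40]=46
$t2=-(13)=-13
$t7=M[32]=7
$t4=(-46)+8=-38
sw $t2, (32) → M[32]=-13
halt.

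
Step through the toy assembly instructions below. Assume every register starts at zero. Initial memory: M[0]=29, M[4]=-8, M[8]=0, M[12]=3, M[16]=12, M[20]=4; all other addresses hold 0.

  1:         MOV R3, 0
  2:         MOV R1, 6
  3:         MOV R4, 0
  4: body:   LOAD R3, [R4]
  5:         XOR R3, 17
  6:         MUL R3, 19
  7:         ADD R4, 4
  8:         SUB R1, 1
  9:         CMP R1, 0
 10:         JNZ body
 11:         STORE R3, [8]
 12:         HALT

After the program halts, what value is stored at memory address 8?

399

MOV R3, 0 → R3=0
MOV R1, 6 → R1=6
MOV R4, 0 → R4=0
LOAD R3, [R4] → R3=M[0]=29
XOR R3, 17 → R3=29^17=12
MUL R3, 19 → R3=12*19=228
ADD R4, 4 → R4=0+4=4
SUB R1, 1 → R1=6-1=5
CMP R1, 0  (cmp 5,0)
JNZ body: taken
LOAD R3, [R4] → R3=M[4]=-8
XOR R3, 17 → R3=(-8)^17=-23
MUL R3, 19 → R3=(-23)*19=-437
ADD R4, 4 → R4=4+4=8
SUB R1, 1 → R1=5-1=4
CMP R1, 0  (cmp 4,0)
JNZ body: taken
LOAD R3, [R4] → R3=M[8]=0
XOR R3, 17 → R3=0^17=17
MUL R3, 19 → R3=17*19=323
ADD R4, 4 → R4=8+4=12
SUB R1, 1 → R1=4-1=3
CMP R1, 0  (cmp 3,0)
JNZ body: taken
LOAD R3, [R4] → R3=M[12]=3
XOR R3, 17 → R3=3^17=18
MUL R3, 19 → R3=18*19=342
ADD R4, 4 → R4=12+4=16
SUB R1, 1 → R1=3-1=2
CMP R1, 0  (cmp 2,0)
JNZ body: taken
LOAD R3, [R4] → R3=M[16]=12
XOR R3, 17 → R3=12^17=29
MUL R3, 19 → R3=29*19=551
ADD R4, 4 → R4=16+4=20
SUB R1, 1 → R1=2-1=1
CMP R1, 0  (cmp 1,0)
JNZ body: taken
LOAD R3, [R4] → R3=M[20]=4
XOR R3, 17 → R3=4^17=21
MUL R3, 19 → R3=21*19=399
ADD R4, 4 → R4=20+4=24
SUB R1, 1 → R1=1-1=0
CMP R1, 0  (cmp 0,0)
JNZ body: not taken
STORE R3, [8] → M[8]=399
halt.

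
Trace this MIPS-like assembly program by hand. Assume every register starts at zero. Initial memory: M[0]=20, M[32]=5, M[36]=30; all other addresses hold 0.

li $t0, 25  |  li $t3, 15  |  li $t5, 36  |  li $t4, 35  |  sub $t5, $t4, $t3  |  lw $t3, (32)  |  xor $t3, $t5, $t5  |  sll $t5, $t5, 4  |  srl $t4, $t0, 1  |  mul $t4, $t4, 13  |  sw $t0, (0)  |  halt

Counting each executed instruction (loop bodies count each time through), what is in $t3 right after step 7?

0

after li $t0, 25: $t0=25
after li $t3, 15: $t3=15
after li $t5, 36: $t5=36
after li $t4, 35: $t4=35
after sub $t5, $t4, $t3: $t5=35-15=20
after lw $t3, (32): $t3=M[32]=5
after xor $t3, $t5, $t5: $t3=20^20=0
After step 7: $t3 = 0.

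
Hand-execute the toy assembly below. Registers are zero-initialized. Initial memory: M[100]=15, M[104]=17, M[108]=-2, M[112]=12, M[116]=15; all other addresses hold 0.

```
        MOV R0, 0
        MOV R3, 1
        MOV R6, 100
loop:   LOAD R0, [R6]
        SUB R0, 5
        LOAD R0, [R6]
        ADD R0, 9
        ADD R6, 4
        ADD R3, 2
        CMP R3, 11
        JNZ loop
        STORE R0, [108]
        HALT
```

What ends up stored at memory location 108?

24

after MOV R0, 0: R0=0
after MOV R3, 1: R3=1
after MOV R6, 100: R6=100
after LOAD R0, [R6]: R0=M[100]=15
after SUB R0, 5: R0=15-5=10
after LOAD R0, [R6]: R0=M[100]=15
after ADD R0, 9: R0=15+9=24
after ADD R6, 4: R6=100+4=104
after ADD R3, 2: R3=1+2=3
CMP R3, 11  (cmp 3,11)
JNZ loop: taken
after LOAD R0, [R6]: R0=M[104]=17
after SUB R0, 5: R0=17-5=12
after LOAD R0, [R6]: R0=M[104]=17
after ADD R0, 9: R0=17+9=26
after ADD R6, 4: R6=104+4=108
after ADD R3, 2: R3=3+2=5
CMP R3, 11  (cmp 5,11)
JNZ loop: taken
after LOAD R0, [R6]: R0=M[108]=-2
after SUB R0, 5: R0=(-2)-5=-7
after LOAD R0, [R6]: R0=M[108]=-2
after ADD R0, 9: R0=(-2)+9=7
after ADD R6, 4: R6=108+4=112
after ADD R3, 2: R3=5+2=7
CMP R3, 11  (cmp 7,11)
JNZ loop: taken
after LOAD R0, [R6]: R0=M[112]=12
after SUB R0, 5: R0=12-5=7
after LOAD R0, [R6]: R0=M[112]=12
after ADD R0, 9: R0=12+9=21
after ADD R6, 4: R6=112+4=116
after ADD R3, 2: R3=7+2=9
CMP R3, 11  (cmp 9,11)
JNZ loop: taken
after LOAD R0, [R6]: R0=M[116]=15
after SUB R0, 5: R0=15-5=10
after LOAD R0, [R6]: R0=M[116]=15
after ADD R0, 9: R0=15+9=24
after ADD R6, 4: R6=116+4=120
after ADD R3, 2: R3=9+2=11
CMP R3, 11  (cmp 11,11)
JNZ loop: not taken
STORE R0, [108] → M[108]=24
halt.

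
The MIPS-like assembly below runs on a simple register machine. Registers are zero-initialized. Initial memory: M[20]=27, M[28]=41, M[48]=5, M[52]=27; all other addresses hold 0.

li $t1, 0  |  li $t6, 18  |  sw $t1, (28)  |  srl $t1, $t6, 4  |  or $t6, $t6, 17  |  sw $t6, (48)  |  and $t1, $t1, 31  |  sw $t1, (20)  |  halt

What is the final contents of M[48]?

19

after li $t1, 0: $t1=0
after li $t6, 18: $t6=18
sw $t1, (28) → M[28]=0
after srl $t1, $t6, 4: $t1=18>>4=1
after or $t6, $t6, 17: $t6=18|17=19
sw $t6, (48) → M[48]=19
after and $t1, $t1, 31: $t1=1&31=1
sw $t1, (20) → M[20]=1
halt.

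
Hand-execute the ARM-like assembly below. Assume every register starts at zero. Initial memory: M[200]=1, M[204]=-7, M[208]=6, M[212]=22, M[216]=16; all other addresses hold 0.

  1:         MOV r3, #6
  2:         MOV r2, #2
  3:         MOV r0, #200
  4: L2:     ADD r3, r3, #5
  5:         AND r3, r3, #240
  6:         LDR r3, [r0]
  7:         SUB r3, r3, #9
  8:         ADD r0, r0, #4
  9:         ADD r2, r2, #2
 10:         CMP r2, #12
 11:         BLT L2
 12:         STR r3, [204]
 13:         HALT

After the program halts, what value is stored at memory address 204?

r3=6
r2=2
r0=200
r3=6+5=11
r3=11&240=0
r3=M[200]=1
r3=1-9=-8
r0=200+4=204
r2=2+2=4
CMP r2, #12  (cmp 4,12)
BLT L2: taken
r3=(-8)+5=-3
r3=(-3)&240=240
r3=M[204]=-7
r3=(-7)-9=-16
r0=204+4=208
r2=4+2=6
CMP r2, #12  (cmp 6,12)
BLT L2: taken
r3=(-16)+5=-11
r3=(-11)&240=240
r3=M[208]=6
r3=6-9=-3
r0=208+4=212
r2=6+2=8
CMP r2, #12  (cmp 8,12)
BLT L2: taken
r3=(-3)+5=2
r3=2&240=0
r3=M[212]=22
r3=22-9=13
r0=212+4=216
r2=8+2=10
CMP r2, #12  (cmp 10,12)
BLT L2: taken
r3=13+5=18
r3=18&240=16
r3=M[216]=16
r3=16-9=7
r0=216+4=220
r2=10+2=12
CMP r2, #12  (cmp 12,12)
BLT L2: not taken
STR r3, [204] → M[204]=7
halt.

7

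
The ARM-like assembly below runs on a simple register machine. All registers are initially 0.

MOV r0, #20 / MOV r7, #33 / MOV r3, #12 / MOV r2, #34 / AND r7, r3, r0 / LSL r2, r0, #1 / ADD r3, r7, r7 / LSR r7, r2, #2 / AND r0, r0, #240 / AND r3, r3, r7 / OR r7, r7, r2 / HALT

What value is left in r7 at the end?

r0=20
r7=33
r3=12
r2=34
r7=12&20=4
r2=20<<1=40
r3=4+4=8
r7=40>>2=10
r0=20&240=16
r3=8&10=8
r7=10|40=42
halt.

42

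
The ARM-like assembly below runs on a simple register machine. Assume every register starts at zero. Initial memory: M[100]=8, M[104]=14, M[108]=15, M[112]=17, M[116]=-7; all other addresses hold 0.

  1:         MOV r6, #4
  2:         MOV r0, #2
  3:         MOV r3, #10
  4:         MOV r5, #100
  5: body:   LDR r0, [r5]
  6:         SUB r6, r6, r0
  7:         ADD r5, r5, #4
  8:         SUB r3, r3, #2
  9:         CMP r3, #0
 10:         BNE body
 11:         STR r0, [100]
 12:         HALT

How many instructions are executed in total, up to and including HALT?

36

r6=4
r0=2
r3=10
r5=100
r0=M[100]=8
r6=4-8=-4
r5=100+4=104
r3=10-2=8
CMP r3, #0  (cmp 8,0)
BNE body: taken
r0=M[104]=14
r6=(-4)-14=-18
r5=104+4=108
r3=8-2=6
CMP r3, #0  (cmp 6,0)
BNE body: taken
r0=M[108]=15
r6=(-18)-15=-33
r5=108+4=112
r3=6-2=4
CMP r3, #0  (cmp 4,0)
BNE body: taken
r0=M[112]=17
r6=(-33)-17=-50
r5=112+4=116
r3=4-2=2
CMP r3, #0  (cmp 2,0)
BNE body: taken
r0=M[116]=-7
r6=(-50)-(-7)=-43
r5=116+4=120
r3=2-2=0
CMP r3, #0  (cmp 0,0)
BNE body: not taken
STR r0, [100] → M[100]=-7
halt.
Total executed instructions: 36.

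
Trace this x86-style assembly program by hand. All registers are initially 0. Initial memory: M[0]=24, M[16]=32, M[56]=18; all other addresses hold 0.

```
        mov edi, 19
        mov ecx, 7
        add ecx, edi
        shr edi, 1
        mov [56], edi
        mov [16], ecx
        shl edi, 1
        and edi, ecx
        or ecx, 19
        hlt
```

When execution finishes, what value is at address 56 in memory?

mov edi, 19 → edi=19
mov ecx, 7 → ecx=7
add ecx, edi → ecx=7+19=26
shr edi, 1 → edi=19>>1=9
mov [56], edi → M[56]=9
mov [16], ecx → M[16]=26
shl edi, 1 → edi=9<<1=18
and edi, ecx → edi=18&26=18
or ecx, 19 → ecx=26|19=27
halt.

9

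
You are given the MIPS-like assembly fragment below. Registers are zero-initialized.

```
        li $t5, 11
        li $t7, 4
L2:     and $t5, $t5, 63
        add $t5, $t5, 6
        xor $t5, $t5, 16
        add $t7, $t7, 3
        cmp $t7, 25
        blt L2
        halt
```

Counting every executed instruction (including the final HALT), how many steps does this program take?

45

after li $t5, 11: $t5=11
after li $t7, 4: $t7=4
after and $t5, $t5, 63: $t5=11&63=11
after add $t5, $t5, 6: $t5=11+6=17
after xor $t5, $t5, 16: $t5=17^16=1
after add $t7, $t7, 3: $t7=4+3=7
cmp $t7, 25  (cmp 7,25)
blt L2: taken
after and $t5, $t5, 63: $t5=1&63=1
after add $t5, $t5, 6: $t5=1+6=7
after xor $t5, $t5, 16: $t5=7^16=23
after add $t7, $t7, 3: $t7=7+3=10
cmp $t7, 25  (cmp 10,25)
blt L2: taken
after and $t5, $t5, 63: $t5=23&63=23
after add $t5, $t5, 6: $t5=23+6=29
after xor $t5, $t5, 16: $t5=29^16=13
after add $t7, $t7, 3: $t7=10+3=13
cmp $t7, 25  (cmp 13,25)
blt L2: taken
after and $t5, $t5, 63: $t5=13&63=13
after add $t5, $t5, 6: $t5=13+6=19
after xor $t5, $t5, 16: $t5=19^16=3
after add $t7, $t7, 3: $t7=13+3=16
cmp $t7, 25  (cmp 16,25)
blt L2: taken
after and $t5, $t5, 63: $t5=3&63=3
after add $t5, $t5, 6: $t5=3+6=9
after xor $t5, $t5, 16: $t5=9^16=25
after add $t7, $t7, 3: $t7=16+3=19
cmp $t7, 25  (cmp 19,25)
blt L2: taken
after and $t5, $t5, 63: $t5=25&63=25
after add $t5, $t5, 6: $t5=25+6=31
after xor $t5, $t5, 16: $t5=31^16=15
after add $t7, $t7, 3: $t7=19+3=22
cmp $t7, 25  (cmp 22,25)
blt L2: taken
after and $t5, $t5, 63: $t5=15&63=15
after add $t5, $t5, 6: $t5=15+6=21
after xor $t5, $t5, 16: $t5=21^16=5
after add $t7, $t7, 3: $t7=22+3=25
cmp $t7, 25  (cmp 25,25)
blt L2: not taken
halt.
Total executed instructions: 45.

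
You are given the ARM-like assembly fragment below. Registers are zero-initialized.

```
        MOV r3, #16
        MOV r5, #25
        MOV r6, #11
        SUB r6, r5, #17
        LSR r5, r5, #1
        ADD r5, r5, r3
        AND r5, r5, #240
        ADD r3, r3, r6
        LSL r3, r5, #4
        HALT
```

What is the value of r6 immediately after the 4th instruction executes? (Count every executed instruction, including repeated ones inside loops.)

8

MOV r3, #16 → r3=16
MOV r5, #25 → r5=25
MOV r6, #11 → r6=11
SUB r6, r5, #17 → r6=25-17=8
After step 4: r6 = 8.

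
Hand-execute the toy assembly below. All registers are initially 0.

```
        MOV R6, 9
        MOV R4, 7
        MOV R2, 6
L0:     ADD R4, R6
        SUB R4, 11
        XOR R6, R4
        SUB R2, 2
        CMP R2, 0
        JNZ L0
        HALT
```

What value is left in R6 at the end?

15

MOV R6, 9 → R6=9
MOV R4, 7 → R4=7
MOV R2, 6 → R2=6
ADD R4, R6 → R4=7+9=16
SUB R4, 11 → R4=16-11=5
XOR R6, R4 → R6=9^5=12
SUB R2, 2 → R2=6-2=4
CMP R2, 0  (cmp 4,0)
JNZ L0: taken
ADD R4, R6 → R4=5+12=17
SUB R4, 11 → R4=17-11=6
XOR R6, R4 → R6=12^6=10
SUB R2, 2 → R2=4-2=2
CMP R2, 0  (cmp 2,0)
JNZ L0: taken
ADD R4, R6 → R4=6+10=16
SUB R4, 11 → R4=16-11=5
XOR R6, R4 → R6=10^5=15
SUB R2, 2 → R2=2-2=0
CMP R2, 0  (cmp 0,0)
JNZ L0: not taken
halt.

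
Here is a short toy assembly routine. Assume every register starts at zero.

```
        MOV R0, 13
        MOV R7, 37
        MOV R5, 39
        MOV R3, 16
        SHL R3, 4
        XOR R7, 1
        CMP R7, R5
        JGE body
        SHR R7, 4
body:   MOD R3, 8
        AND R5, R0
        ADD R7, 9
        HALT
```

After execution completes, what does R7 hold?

MOV R0, 13 → R0=13
MOV R7, 37 → R7=37
MOV R5, 39 → R5=39
MOV R3, 16 → R3=16
SHL R3, 4 → R3=16<<4=256
XOR R7, 1 → R7=37^1=36
CMP R7, R5  (cmp 36,39)
JGE body: not taken
SHR R7, 4 → R7=36>>4=2
MOD R3, 8 → R3=256%8=0
AND R5, R0 → R5=39&13=5
ADD R7, 9 → R7=2+9=11
halt.

11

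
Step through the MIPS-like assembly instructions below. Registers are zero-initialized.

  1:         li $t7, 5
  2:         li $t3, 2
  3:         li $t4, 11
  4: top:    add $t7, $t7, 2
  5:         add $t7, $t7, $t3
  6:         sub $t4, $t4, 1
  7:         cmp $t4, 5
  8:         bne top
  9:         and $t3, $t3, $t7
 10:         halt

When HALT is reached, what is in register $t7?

li $t7, 5 → $t7=5
li $t3, 2 → $t3=2
li $t4, 11 → $t4=11
add $t7, $t7, 2 → $t7=5+2=7
add $t7, $t7, $t3 → $t7=7+2=9
sub $t4, $t4, 1 → $t4=11-1=10
cmp $t4, 5  (cmp 10,5)
bne top: taken
add $t7, $t7, 2 → $t7=9+2=11
add $t7, $t7, $t3 → $t7=11+2=13
sub $t4, $t4, 1 → $t4=10-1=9
cmp $t4, 5  (cmp 9,5)
bne top: taken
add $t7, $t7, 2 → $t7=13+2=15
add $t7, $t7, $t3 → $t7=15+2=17
sub $t4, $t4, 1 → $t4=9-1=8
cmp $t4, 5  (cmp 8,5)
bne top: taken
add $t7, $t7, 2 → $t7=17+2=19
add $t7, $t7, $t3 → $t7=19+2=21
sub $t4, $t4, 1 → $t4=8-1=7
cmp $t4, 5  (cmp 7,5)
bne top: taken
add $t7, $t7, 2 → $t7=21+2=23
add $t7, $t7, $t3 → $t7=23+2=25
sub $t4, $t4, 1 → $t4=7-1=6
cmp $t4, 5  (cmp 6,5)
bne top: taken
add $t7, $t7, 2 → $t7=25+2=27
add $t7, $t7, $t3 → $t7=27+2=29
sub $t4, $t4, 1 → $t4=6-1=5
cmp $t4, 5  (cmp 5,5)
bne top: not taken
and $t3, $t3, $t7 → $t3=2&29=0
halt.

29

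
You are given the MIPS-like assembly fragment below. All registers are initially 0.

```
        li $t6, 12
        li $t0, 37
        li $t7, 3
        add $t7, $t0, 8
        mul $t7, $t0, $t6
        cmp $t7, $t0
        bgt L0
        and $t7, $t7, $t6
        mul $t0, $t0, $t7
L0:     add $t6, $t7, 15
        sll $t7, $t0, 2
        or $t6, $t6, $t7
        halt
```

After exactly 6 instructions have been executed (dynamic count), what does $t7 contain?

after li $t6, 12: $t6=12
after li $t0, 37: $t0=37
after li $t7, 3: $t7=3
after add $t7, $t0, 8: $t7=37+8=45
after mul $t7, $t0, $t6: $t7=37*12=444
cmp $t7, $t0  (cmp 444,37)
After step 6: $t7 = 444.

444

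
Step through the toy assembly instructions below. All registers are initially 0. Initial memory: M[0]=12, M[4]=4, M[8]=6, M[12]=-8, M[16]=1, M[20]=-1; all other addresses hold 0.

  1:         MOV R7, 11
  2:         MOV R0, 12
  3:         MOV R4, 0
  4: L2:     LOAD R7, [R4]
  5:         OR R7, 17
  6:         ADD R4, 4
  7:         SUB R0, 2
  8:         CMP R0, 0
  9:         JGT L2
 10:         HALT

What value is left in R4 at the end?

24

MOV R7, 11 → R7=11
MOV R0, 12 → R0=12
MOV R4, 0 → R4=0
LOAD R7, [R4] → R7=M[0]=12
OR R7, 17 → R7=12|17=29
ADD R4, 4 → R4=0+4=4
SUB R0, 2 → R0=12-2=10
CMP R0, 0  (cmp 10,0)
JGT L2: taken
LOAD R7, [R4] → R7=M[4]=4
OR R7, 17 → R7=4|17=21
ADD R4, 4 → R4=4+4=8
SUB R0, 2 → R0=10-2=8
CMP R0, 0  (cmp 8,0)
JGT L2: taken
LOAD R7, [R4] → R7=M[8]=6
OR R7, 17 → R7=6|17=23
ADD R4, 4 → R4=8+4=12
SUB R0, 2 → R0=8-2=6
CMP R0, 0  (cmp 6,0)
JGT L2: taken
LOAD R7, [R4] → R7=M[12]=-8
OR R7, 17 → R7=(-8)|17=-7
ADD R4, 4 → R4=12+4=16
SUB R0, 2 → R0=6-2=4
CMP R0, 0  (cmp 4,0)
JGT L2: taken
LOAD R7, [R4] → R7=M[16]=1
OR R7, 17 → R7=1|17=17
ADD R4, 4 → R4=16+4=20
SUB R0, 2 → R0=4-2=2
CMP R0, 0  (cmp 2,0)
JGT L2: taken
LOAD R7, [R4] → R7=M[20]=-1
OR R7, 17 → R7=(-1)|17=-1
ADD R4, 4 → R4=20+4=24
SUB R0, 2 → R0=2-2=0
CMP R0, 0  (cmp 0,0)
JGT L2: not taken
halt.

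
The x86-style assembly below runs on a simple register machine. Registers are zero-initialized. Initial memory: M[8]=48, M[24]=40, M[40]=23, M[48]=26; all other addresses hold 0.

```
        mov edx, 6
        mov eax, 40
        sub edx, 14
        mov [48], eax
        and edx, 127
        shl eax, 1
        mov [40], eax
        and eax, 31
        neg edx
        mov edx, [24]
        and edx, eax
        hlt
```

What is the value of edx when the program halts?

0

edx=6
eax=40
edx=6-14=-8
mov [48], eax → M[48]=40
edx=(-8)&127=120
eax=40<<1=80
mov [40], eax → M[40]=80
eax=80&31=16
edx=-(120)=-120
edx=M[24]=40
edx=40&16=0
halt.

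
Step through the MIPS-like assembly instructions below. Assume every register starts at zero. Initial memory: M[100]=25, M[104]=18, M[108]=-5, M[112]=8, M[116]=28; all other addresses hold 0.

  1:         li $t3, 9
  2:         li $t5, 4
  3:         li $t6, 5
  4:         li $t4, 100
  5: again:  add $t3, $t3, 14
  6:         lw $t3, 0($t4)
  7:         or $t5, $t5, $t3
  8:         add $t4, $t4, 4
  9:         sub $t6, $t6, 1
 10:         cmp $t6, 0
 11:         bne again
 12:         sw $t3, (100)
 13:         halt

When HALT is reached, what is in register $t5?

-1

after li $t3, 9: $t3=9
after li $t5, 4: $t5=4
after li $t6, 5: $t6=5
after li $t4, 100: $t4=100
after add $t3, $t3, 14: $t3=9+14=23
after lw $t3, 0($t4): $t3=M[100]=25
after or $t5, $t5, $t3: $t5=4|25=29
after add $t4, $t4, 4: $t4=100+4=104
after sub $t6, $t6, 1: $t6=5-1=4
cmp $t6, 0  (cmp 4,0)
bne again: taken
after add $t3, $t3, 14: $t3=25+14=39
after lw $t3, 0($t4): $t3=M[104]=18
after or $t5, $t5, $t3: $t5=29|18=31
after add $t4, $t4, 4: $t4=104+4=108
after sub $t6, $t6, 1: $t6=4-1=3
cmp $t6, 0  (cmp 3,0)
bne again: taken
after add $t3, $t3, 14: $t3=18+14=32
after lw $t3, 0($t4): $t3=M[108]=-5
after or $t5, $t5, $t3: $t5=31|(-5)=-1
after add $t4, $t4, 4: $t4=108+4=112
after sub $t6, $t6, 1: $t6=3-1=2
cmp $t6, 0  (cmp 2,0)
bne again: taken
after add $t3, $t3, 14: $t3=(-5)+14=9
after lw $t3, 0($t4): $t3=M[112]=8
after or $t5, $t5, $t3: $t5=(-1)|8=-1
after add $t4, $t4, 4: $t4=112+4=116
after sub $t6, $t6, 1: $t6=2-1=1
cmp $t6, 0  (cmp 1,0)
bne again: taken
after add $t3, $t3, 14: $t3=8+14=22
after lw $t3, 0($t4): $t3=M[116]=28
after or $t5, $t5, $t3: $t5=(-1)|28=-1
after add $t4, $t4, 4: $t4=116+4=120
after sub $t6, $t6, 1: $t6=1-1=0
cmp $t6, 0  (cmp 0,0)
bne again: not taken
sw $t3, (100) → M[100]=28
halt.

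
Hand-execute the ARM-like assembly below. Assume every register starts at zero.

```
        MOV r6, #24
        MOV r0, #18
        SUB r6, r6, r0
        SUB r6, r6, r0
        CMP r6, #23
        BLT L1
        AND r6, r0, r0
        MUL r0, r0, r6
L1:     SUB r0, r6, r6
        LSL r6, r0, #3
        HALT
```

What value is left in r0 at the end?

r6=24
r0=18
r6=24-18=6
r6=6-18=-12
CMP r6, #23  (cmp -12,23)
BLT L1: taken
r0=(-12)-(-12)=0
r6=0<<3=0
halt.

0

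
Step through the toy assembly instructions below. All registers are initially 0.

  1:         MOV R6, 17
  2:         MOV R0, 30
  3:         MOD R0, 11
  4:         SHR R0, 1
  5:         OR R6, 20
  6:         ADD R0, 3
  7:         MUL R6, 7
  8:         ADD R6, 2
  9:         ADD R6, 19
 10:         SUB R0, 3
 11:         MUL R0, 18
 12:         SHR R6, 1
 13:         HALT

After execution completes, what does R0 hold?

MOV R6, 17 → R6=17
MOV R0, 30 → R0=30
MOD R0, 11 → R0=30%11=8
SHR R0, 1 → R0=8>>1=4
OR R6, 20 → R6=17|20=21
ADD R0, 3 → R0=4+3=7
MUL R6, 7 → R6=21*7=147
ADD R6, 2 → R6=147+2=149
ADD R6, 19 → R6=149+19=168
SUB R0, 3 → R0=7-3=4
MUL R0, 18 → R0=4*18=72
SHR R6, 1 → R6=168>>1=84
halt.

72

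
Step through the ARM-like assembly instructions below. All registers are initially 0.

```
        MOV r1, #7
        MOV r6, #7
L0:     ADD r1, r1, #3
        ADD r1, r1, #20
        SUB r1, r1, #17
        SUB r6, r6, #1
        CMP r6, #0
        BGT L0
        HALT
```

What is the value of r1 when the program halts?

after MOV r1, #7: r1=7
after MOV r6, #7: r6=7
after ADD r1, r1, #3: r1=7+3=10
after ADD r1, r1, #20: r1=10+20=30
after SUB r1, r1, #17: r1=30-17=13
after SUB r6, r6, #1: r6=7-1=6
CMP r6, #0  (cmp 6,0)
BGT L0: taken
after ADD r1, r1, #3: r1=13+3=16
after ADD r1, r1, #20: r1=16+20=36
after SUB r1, r1, #17: r1=36-17=19
after SUB r6, r6, #1: r6=6-1=5
CMP r6, #0  (cmp 5,0)
BGT L0: taken
after ADD r1, r1, #3: r1=19+3=22
after ADD r1, r1, #20: r1=22+20=42
after SUB r1, r1, #17: r1=42-17=25
after SUB r6, r6, #1: r6=5-1=4
CMP r6, #0  (cmp 4,0)
BGT L0: taken
after ADD r1, r1, #3: r1=25+3=28
after ADD r1, r1, #20: r1=28+20=48
after SUB r1, r1, #17: r1=48-17=31
after SUB r6, r6, #1: r6=4-1=3
CMP r6, #0  (cmp 3,0)
BGT L0: taken
after ADD r1, r1, #3: r1=31+3=34
after ADD r1, r1, #20: r1=34+20=54
after SUB r1, r1, #17: r1=54-17=37
after SUB r6, r6, #1: r6=3-1=2
CMP r6, #0  (cmp 2,0)
BGT L0: taken
after ADD r1, r1, #3: r1=37+3=40
after ADD r1, r1, #20: r1=40+20=60
after SUB r1, r1, #17: r1=60-17=43
after SUB r6, r6, #1: r6=2-1=1
CMP r6, #0  (cmp 1,0)
BGT L0: taken
after ADD r1, r1, #3: r1=43+3=46
after ADD r1, r1, #20: r1=46+20=66
after SUB r1, r1, #17: r1=66-17=49
after SUB r6, r6, #1: r6=1-1=0
CMP r6, #0  (cmp 0,0)
BGT L0: not taken
halt.

49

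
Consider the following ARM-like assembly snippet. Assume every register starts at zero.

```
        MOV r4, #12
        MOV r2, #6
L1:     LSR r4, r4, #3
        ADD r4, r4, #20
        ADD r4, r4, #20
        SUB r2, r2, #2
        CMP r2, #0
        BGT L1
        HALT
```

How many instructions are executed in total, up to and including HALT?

21

MOV r4, #12 → r4=12
MOV r2, #6 → r2=6
LSR r4, r4, #3 → r4=12>>3=1
ADD r4, r4, #20 → r4=1+20=21
ADD r4, r4, #20 → r4=21+20=41
SUB r2, r2, #2 → r2=6-2=4
CMP r2, #0  (cmp 4,0)
BGT L1: taken
LSR r4, r4, #3 → r4=41>>3=5
ADD r4, r4, #20 → r4=5+20=25
ADD r4, r4, #20 → r4=25+20=45
SUB r2, r2, #2 → r2=4-2=2
CMP r2, #0  (cmp 2,0)
BGT L1: taken
LSR r4, r4, #3 → r4=45>>3=5
ADD r4, r4, #20 → r4=5+20=25
ADD r4, r4, #20 → r4=25+20=45
SUB r2, r2, #2 → r2=2-2=0
CMP r2, #0  (cmp 0,0)
BGT L1: not taken
halt.
Total executed instructions: 21.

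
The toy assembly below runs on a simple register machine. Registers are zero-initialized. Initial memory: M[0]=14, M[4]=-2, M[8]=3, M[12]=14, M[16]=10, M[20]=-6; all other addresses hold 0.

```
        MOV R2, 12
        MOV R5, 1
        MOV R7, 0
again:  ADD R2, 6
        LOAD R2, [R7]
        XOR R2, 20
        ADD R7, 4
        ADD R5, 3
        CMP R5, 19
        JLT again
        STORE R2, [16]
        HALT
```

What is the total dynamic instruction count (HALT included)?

47

MOV R2, 12 → R2=12
MOV R5, 1 → R5=1
MOV R7, 0 → R7=0
ADD R2, 6 → R2=12+6=18
LOAD R2, [R7] → R2=M[0]=14
XOR R2, 20 → R2=14^20=26
ADD R7, 4 → R7=0+4=4
ADD R5, 3 → R5=1+3=4
CMP R5, 19  (cmp 4,19)
JLT again: taken
ADD R2, 6 → R2=26+6=32
LOAD R2, [R7] → R2=M[4]=-2
XOR R2, 20 → R2=(-2)^20=-22
ADD R7, 4 → R7=4+4=8
ADD R5, 3 → R5=4+3=7
CMP R5, 19  (cmp 7,19)
JLT again: taken
ADD R2, 6 → R2=(-22)+6=-16
LOAD R2, [R7] → R2=M[8]=3
XOR R2, 20 → R2=3^20=23
ADD R7, 4 → R7=8+4=12
ADD R5, 3 → R5=7+3=10
CMP R5, 19  (cmp 10,19)
JLT again: taken
ADD R2, 6 → R2=23+6=29
LOAD R2, [R7] → R2=M[12]=14
XOR R2, 20 → R2=14^20=26
ADD R7, 4 → R7=12+4=16
ADD R5, 3 → R5=10+3=13
CMP R5, 19  (cmp 13,19)
JLT again: taken
ADD R2, 6 → R2=26+6=32
LOAD R2, [R7] → R2=M[16]=10
XOR R2, 20 → R2=10^20=30
ADD R7, 4 → R7=16+4=20
ADD R5, 3 → R5=13+3=16
CMP R5, 19  (cmp 16,19)
JLT again: taken
ADD R2, 6 → R2=30+6=36
LOAD R2, [R7] → R2=M[20]=-6
XOR R2, 20 → R2=(-6)^20=-18
ADD R7, 4 → R7=20+4=24
ADD R5, 3 → R5=16+3=19
CMP R5, 19  (cmp 19,19)
JLT again: not taken
STORE R2, [16] → M[16]=-18
halt.
Total executed instructions: 47.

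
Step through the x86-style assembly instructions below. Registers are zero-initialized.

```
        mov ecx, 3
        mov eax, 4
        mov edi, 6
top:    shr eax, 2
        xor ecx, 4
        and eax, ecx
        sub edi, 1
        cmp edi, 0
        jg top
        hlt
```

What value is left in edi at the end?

0

mov ecx, 3 → ecx=3
mov eax, 4 → eax=4
mov edi, 6 → edi=6
shr eax, 2 → eax=4>>2=1
xor ecx, 4 → ecx=3^4=7
and eax, ecx → eax=1&7=1
sub edi, 1 → edi=6-1=5
cmp edi, 0  (cmp 5,0)
jg top: taken
shr eax, 2 → eax=1>>2=0
xor ecx, 4 → ecx=7^4=3
and eax, ecx → eax=0&3=0
sub edi, 1 → edi=5-1=4
cmp edi, 0  (cmp 4,0)
jg top: taken
shr eax, 2 → eax=0>>2=0
xor ecx, 4 → ecx=3^4=7
and eax, ecx → eax=0&7=0
sub edi, 1 → edi=4-1=3
cmp edi, 0  (cmp 3,0)
jg top: taken
shr eax, 2 → eax=0>>2=0
xor ecx, 4 → ecx=7^4=3
and eax, ecx → eax=0&3=0
sub edi, 1 → edi=3-1=2
cmp edi, 0  (cmp 2,0)
jg top: taken
shr eax, 2 → eax=0>>2=0
xor ecx, 4 → ecx=3^4=7
and eax, ecx → eax=0&7=0
sub edi, 1 → edi=2-1=1
cmp edi, 0  (cmp 1,0)
jg top: taken
shr eax, 2 → eax=0>>2=0
xor ecx, 4 → ecx=7^4=3
and eax, ecx → eax=0&3=0
sub edi, 1 → edi=1-1=0
cmp edi, 0  (cmp 0,0)
jg top: not taken
halt.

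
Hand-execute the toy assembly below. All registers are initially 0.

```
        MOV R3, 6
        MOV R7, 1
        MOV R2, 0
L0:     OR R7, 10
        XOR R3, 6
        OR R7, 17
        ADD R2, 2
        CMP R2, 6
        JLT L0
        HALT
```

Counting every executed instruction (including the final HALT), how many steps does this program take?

after MOV R3, 6: R3=6
after MOV R7, 1: R7=1
after MOV R2, 0: R2=0
after OR R7, 10: R7=1|10=11
after XOR R3, 6: R3=6^6=0
after OR R7, 17: R7=11|17=27
after ADD R2, 2: R2=0+2=2
CMP R2, 6  (cmp 2,6)
JLT L0: taken
after OR R7, 10: R7=27|10=27
after XOR R3, 6: R3=0^6=6
after OR R7, 17: R7=27|17=27
after ADD R2, 2: R2=2+2=4
CMP R2, 6  (cmp 4,6)
JLT L0: taken
after OR R7, 10: R7=27|10=27
after XOR R3, 6: R3=6^6=0
after OR R7, 17: R7=27|17=27
after ADD R2, 2: R2=4+2=6
CMP R2, 6  (cmp 6,6)
JLT L0: not taken
halt.
Total executed instructions: 22.

22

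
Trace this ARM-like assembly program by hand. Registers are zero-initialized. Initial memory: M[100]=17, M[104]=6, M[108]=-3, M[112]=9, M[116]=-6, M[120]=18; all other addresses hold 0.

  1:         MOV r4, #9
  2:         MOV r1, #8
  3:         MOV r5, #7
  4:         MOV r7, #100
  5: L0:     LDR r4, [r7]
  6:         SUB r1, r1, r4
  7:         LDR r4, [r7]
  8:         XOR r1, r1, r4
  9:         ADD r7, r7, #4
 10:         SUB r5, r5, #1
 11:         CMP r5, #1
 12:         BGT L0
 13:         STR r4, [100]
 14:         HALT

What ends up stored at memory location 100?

r4=9
r1=8
r5=7
r7=100
r4=M[100]=17
r1=8-17=-9
r4=M[100]=17
r1=(-9)^17=-26
r7=100+4=104
r5=7-1=6
CMP r5, #1  (cmp 6,1)
BGT L0: taken
r4=M[104]=6
r1=(-26)-6=-32
r4=M[104]=6
r1=(-32)^6=-26
r7=104+4=108
r5=6-1=5
CMP r5, #1  (cmp 5,1)
BGT L0: taken
r4=M[108]=-3
r1=(-26)-(-3)=-23
r4=M[108]=-3
r1=(-23)^(-3)=20
r7=108+4=112
r5=5-1=4
CMP r5, #1  (cmp 4,1)
BGT L0: taken
r4=M[112]=9
r1=20-9=11
r4=M[112]=9
r1=11^9=2
r7=112+4=116
r5=4-1=3
CMP r5, #1  (cmp 3,1)
BGT L0: taken
r4=M[116]=-6
r1=2-(-6)=8
r4=M[116]=-6
r1=8^(-6)=-14
r7=116+4=120
r5=3-1=2
CMP r5, #1  (cmp 2,1)
BGT L0: taken
r4=M[120]=18
r1=(-14)-18=-32
r4=M[120]=18
r1=(-32)^18=-14
r7=120+4=124
r5=2-1=1
CMP r5, #1  (cmp 1,1)
BGT L0: not taken
STR r4, [100] → M[100]=18
halt.

18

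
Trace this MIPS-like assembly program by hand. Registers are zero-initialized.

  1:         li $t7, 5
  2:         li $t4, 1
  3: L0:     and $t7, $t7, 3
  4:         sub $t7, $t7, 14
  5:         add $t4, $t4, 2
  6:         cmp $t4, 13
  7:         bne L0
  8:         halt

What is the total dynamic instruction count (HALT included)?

33

$t7=5
$t4=1
$t7=5&3=1
$t7=1-14=-13
$t4=1+2=3
cmp $t4, 13  (cmp 3,13)
bne L0: taken
$t7=(-13)&3=3
$t7=3-14=-11
$t4=3+2=5
cmp $t4, 13  (cmp 5,13)
bne L0: taken
$t7=(-11)&3=1
$t7=1-14=-13
$t4=5+2=7
cmp $t4, 13  (cmp 7,13)
bne L0: taken
$t7=(-13)&3=3
$t7=3-14=-11
$t4=7+2=9
cmp $t4, 13  (cmp 9,13)
bne L0: taken
$t7=(-11)&3=1
$t7=1-14=-13
$t4=9+2=11
cmp $t4, 13  (cmp 11,13)
bne L0: taken
$t7=(-13)&3=3
$t7=3-14=-11
$t4=11+2=13
cmp $t4, 13  (cmp 13,13)
bne L0: not taken
halt.
Total executed instructions: 33.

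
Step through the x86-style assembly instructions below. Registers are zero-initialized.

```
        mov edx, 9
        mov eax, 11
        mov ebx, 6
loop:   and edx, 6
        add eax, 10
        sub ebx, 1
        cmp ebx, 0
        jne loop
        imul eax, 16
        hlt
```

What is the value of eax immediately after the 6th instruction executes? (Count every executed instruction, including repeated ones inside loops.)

edx=9
eax=11
ebx=6
edx=9&6=0
eax=11+10=21
ebx=6-1=5
After step 6: eax = 21.

21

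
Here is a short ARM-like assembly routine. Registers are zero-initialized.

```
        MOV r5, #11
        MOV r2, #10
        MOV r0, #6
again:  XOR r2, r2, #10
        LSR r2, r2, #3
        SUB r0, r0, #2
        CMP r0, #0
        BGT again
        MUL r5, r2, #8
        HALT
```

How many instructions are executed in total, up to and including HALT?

r5=11
r2=10
r0=6
r2=10^10=0
r2=0>>3=0
r0=6-2=4
CMP r0, #0  (cmp 4,0)
BGT again: taken
r2=0^10=10
r2=10>>3=1
r0=4-2=2
CMP r0, #0  (cmp 2,0)
BGT again: taken
r2=1^10=11
r2=11>>3=1
r0=2-2=0
CMP r0, #0  (cmp 0,0)
BGT again: not taken
r5=1*8=8
halt.
Total executed instructions: 20.

20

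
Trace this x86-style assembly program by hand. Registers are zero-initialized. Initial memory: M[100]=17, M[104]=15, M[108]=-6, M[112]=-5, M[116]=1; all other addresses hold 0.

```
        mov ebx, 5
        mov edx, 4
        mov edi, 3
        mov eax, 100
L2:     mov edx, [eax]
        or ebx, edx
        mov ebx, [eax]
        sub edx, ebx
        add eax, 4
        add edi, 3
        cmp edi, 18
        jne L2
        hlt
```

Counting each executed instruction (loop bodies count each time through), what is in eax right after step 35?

116

ebx=5
edx=4
edi=3
eax=100
edx=M[100]=17
ebx=5|17=21
ebx=M[100]=17
edx=17-17=0
eax=100+4=104
edi=3+3=6
cmp edi, 18  (cmp 6,18)
jne L2: taken
edx=M[104]=15
ebx=17|15=31
ebx=M[104]=15
edx=15-15=0
eax=104+4=108
edi=6+3=9
cmp edi, 18  (cmp 9,18)
jne L2: taken
edx=M[108]=-6
ebx=15|(-6)=-1
ebx=M[108]=-6
edx=(-6)-(-6)=0
eax=108+4=112
edi=9+3=12
cmp edi, 18  (cmp 12,18)
jne L2: taken
edx=M[112]=-5
ebx=(-6)|(-5)=-5
ebx=M[112]=-5
edx=(-5)-(-5)=0
eax=112+4=116
edi=12+3=15
cmp edi, 18  (cmp 15,18)
After step 35: eax = 116.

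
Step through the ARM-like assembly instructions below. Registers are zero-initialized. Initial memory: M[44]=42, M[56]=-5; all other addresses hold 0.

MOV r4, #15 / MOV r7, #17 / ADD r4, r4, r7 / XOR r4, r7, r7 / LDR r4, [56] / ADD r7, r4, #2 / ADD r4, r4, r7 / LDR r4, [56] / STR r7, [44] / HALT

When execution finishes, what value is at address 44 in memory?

after MOV r4, #15: r4=15
after MOV r7, #17: r7=17
after ADD r4, r4, r7: r4=15+17=32
after XOR r4, r7, r7: r4=17^17=0
after LDR r4, [56]: r4=M[56]=-5
after ADD r7, r4, #2: r7=(-5)+2=-3
after ADD r4, r4, r7: r4=(-5)+(-3)=-8
after LDR r4, [56]: r4=M[56]=-5
STR r7, [44] → M[44]=-3
halt.

-3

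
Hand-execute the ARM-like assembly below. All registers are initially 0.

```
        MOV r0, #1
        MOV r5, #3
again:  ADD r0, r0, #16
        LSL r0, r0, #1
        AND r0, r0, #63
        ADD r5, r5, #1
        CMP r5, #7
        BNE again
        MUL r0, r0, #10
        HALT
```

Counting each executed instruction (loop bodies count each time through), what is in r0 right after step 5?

MOV r0, #1 → r0=1
MOV r5, #3 → r5=3
ADD r0, r0, #16 → r0=1+16=17
LSL r0, r0, #1 → r0=17<<1=34
AND r0, r0, #63 → r0=34&63=34
After step 5: r0 = 34.

34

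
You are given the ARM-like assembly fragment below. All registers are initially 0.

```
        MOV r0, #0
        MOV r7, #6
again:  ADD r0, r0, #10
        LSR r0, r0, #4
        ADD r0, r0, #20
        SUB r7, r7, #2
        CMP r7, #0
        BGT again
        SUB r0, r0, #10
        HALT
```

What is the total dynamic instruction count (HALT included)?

MOV r0, #0 → r0=0
MOV r7, #6 → r7=6
ADD r0, r0, #10 → r0=0+10=10
LSR r0, r0, #4 → r0=10>>4=0
ADD r0, r0, #20 → r0=0+20=20
SUB r7, r7, #2 → r7=6-2=4
CMP r7, #0  (cmp 4,0)
BGT again: taken
ADD r0, r0, #10 → r0=20+10=30
LSR r0, r0, #4 → r0=30>>4=1
ADD r0, r0, #20 → r0=1+20=21
SUB r7, r7, #2 → r7=4-2=2
CMP r7, #0  (cmp 2,0)
BGT again: taken
ADD r0, r0, #10 → r0=21+10=31
LSR r0, r0, #4 → r0=31>>4=1
ADD r0, r0, #20 → r0=1+20=21
SUB r7, r7, #2 → r7=2-2=0
CMP r7, #0  (cmp 0,0)
BGT again: not taken
SUB r0, r0, #10 → r0=21-10=11
halt.
Total executed instructions: 22.

22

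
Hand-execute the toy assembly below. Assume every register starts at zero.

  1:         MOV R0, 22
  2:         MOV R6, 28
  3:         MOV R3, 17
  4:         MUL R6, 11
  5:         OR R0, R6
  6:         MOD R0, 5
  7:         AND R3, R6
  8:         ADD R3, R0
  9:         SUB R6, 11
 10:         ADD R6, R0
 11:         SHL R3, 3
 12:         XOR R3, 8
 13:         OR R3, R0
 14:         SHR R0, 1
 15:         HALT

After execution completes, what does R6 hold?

after MOV R0, 22: R0=22
after MOV R6, 28: R6=28
after MOV R3, 17: R3=17
after MUL R6, 11: R6=28*11=308
after OR R0, R6: R0=22|308=310
after MOD R0, 5: R0=310%5=0
after AND R3, R6: R3=17&308=16
after ADD R3, R0: R3=16+0=16
after SUB R6, 11: R6=308-11=297
after ADD R6, R0: R6=297+0=297
after SHL R3, 3: R3=16<<3=128
after XOR R3, 8: R3=128^8=136
after OR R3, R0: R3=136|0=136
after SHR R0, 1: R0=0>>1=0
halt.

297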